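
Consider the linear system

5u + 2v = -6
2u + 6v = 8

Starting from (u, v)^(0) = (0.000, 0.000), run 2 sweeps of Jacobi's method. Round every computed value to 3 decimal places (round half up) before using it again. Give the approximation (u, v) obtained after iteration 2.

Iteration 1:
  u = (-6 - (2)·0.000) / (5) = -1.200
  v = (8 - (2)·0.000) / (6) = 1.333
Iteration 2:
  u = (-6 - (2)·1.333) / (5) = -1.733
  v = (8 - (2)·-1.200) / (6) = 1.733

(-1.733, 1.733)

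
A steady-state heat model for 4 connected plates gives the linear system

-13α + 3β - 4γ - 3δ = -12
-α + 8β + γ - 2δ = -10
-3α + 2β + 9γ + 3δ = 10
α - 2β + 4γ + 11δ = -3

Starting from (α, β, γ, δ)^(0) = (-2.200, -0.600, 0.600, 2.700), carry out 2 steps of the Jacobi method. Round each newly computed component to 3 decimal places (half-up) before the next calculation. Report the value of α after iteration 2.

0.922

Iteration 1:
  α = (-12 - (3)·-0.600 - (-4)·0.600 - (-3)·2.700) / (-13) = -0.023
  β = (-10 - (-1)·-2.200 - (1)·0.600 - (-2)·2.700) / (8) = -0.925
  γ = (10 - (-3)·-2.200 - (2)·-0.600 - (3)·2.700) / (9) = -0.389
  δ = (-3 - (1)·-2.200 - (-2)·-0.600 - (4)·0.600) / (11) = -0.400
Iteration 2:
  α = (-12 - (3)·-0.925 - (-4)·-0.389 - (-3)·-0.400) / (-13) = 0.922
  β = (-10 - (-1)·-0.023 - (1)·-0.389 - (-2)·-0.400) / (8) = -1.304
  γ = (10 - (-3)·-0.023 - (2)·-0.925 - (3)·-0.400) / (9) = 1.442
  δ = (-3 - (1)·-0.023 - (-2)·-0.925 - (4)·-0.389) / (11) = -0.297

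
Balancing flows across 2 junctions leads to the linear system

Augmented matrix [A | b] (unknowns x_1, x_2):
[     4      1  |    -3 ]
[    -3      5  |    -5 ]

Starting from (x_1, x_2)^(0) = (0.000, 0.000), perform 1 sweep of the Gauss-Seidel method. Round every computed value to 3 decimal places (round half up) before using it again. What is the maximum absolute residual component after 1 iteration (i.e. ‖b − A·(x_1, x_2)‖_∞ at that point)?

Iteration 1:
  x_1 = (-3 - (1)·0.000) / (4) = -0.750
  x_2 = (-5 - (-3)·-0.750) / (5) = -1.450
Residual b − A·x = (1.450, 0.000); ∞-norm = 1.450

1.450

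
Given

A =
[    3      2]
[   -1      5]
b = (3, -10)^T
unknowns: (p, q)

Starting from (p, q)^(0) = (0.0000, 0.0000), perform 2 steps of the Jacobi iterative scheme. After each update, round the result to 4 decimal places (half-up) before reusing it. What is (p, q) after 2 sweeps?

Iteration 1:
  p = (3 - (2)·0.0000) / (3) = 1.0000
  q = (-10 - (-1)·0.0000) / (5) = -2.0000
Iteration 2:
  p = (3 - (2)·-2.0000) / (3) = 2.3333
  q = (-10 - (-1)·1.0000) / (5) = -1.8000

(2.3333, -1.8000)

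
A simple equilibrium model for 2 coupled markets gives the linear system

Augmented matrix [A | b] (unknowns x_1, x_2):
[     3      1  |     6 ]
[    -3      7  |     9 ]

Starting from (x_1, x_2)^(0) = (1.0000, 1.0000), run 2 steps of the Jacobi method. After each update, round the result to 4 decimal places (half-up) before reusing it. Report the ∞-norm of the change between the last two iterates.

0.2857

Iteration 1:
  x_1 = (6 - (1)·1.0000) / (3) = 1.6667
  x_2 = (9 - (-3)·1.0000) / (7) = 1.7143
Iteration 2:
  x_1 = (6 - (1)·1.7143) / (3) = 1.4286
  x_2 = (9 - (-3)·1.6667) / (7) = 2.0000
Change: (-0.2381, 0.2857) → max |·| = 0.2857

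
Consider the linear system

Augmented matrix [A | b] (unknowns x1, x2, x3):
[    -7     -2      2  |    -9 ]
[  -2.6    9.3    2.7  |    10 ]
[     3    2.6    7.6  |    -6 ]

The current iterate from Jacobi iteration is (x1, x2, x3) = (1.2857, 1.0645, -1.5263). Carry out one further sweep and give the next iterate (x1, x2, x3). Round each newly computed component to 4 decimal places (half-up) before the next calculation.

One sweep:
  x1 = (-9 - (-2)·1.0645 - (2)·-1.5263) / (-7) = 0.5455
  x2 = (10 - (-2.6)·1.2857 - (2.7)·-1.5263) / (9.3) = 1.8778
  x3 = (-6 - (3)·1.2857 - (2.6)·1.0645) / (7.6) = -1.6612

(0.5455, 1.8778, -1.6612)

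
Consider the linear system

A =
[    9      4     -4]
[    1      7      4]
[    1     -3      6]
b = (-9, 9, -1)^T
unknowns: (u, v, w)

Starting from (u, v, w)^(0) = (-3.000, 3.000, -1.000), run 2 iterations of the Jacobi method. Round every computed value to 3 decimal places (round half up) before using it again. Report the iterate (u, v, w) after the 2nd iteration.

Iteration 1:
  u = (-9 - (4)·3.000 - (-4)·-1.000) / (9) = -2.778
  v = (9 - (1)·-3.000 - (4)·-1.000) / (7) = 2.286
  w = (-1 - (1)·-3.000 - (-3)·3.000) / (6) = 1.833
Iteration 2:
  u = (-9 - (4)·2.286 - (-4)·1.833) / (9) = -1.201
  v = (9 - (1)·-2.778 - (4)·1.833) / (7) = 0.635
  w = (-1 - (1)·-2.778 - (-3)·2.286) / (6) = 1.439

(-1.201, 0.635, 1.439)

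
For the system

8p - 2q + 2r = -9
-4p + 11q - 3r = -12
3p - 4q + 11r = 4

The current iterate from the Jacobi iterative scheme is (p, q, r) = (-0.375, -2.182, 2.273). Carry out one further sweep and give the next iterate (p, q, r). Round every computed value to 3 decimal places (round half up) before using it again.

(-2.239, -0.607, -0.328)

One sweep:
  p = (-9 - (-2)·-2.182 - (2)·2.273) / (8) = -2.239
  q = (-12 - (-4)·-0.375 - (-3)·2.273) / (11) = -0.607
  r = (4 - (3)·-0.375 - (-4)·-2.182) / (11) = -0.328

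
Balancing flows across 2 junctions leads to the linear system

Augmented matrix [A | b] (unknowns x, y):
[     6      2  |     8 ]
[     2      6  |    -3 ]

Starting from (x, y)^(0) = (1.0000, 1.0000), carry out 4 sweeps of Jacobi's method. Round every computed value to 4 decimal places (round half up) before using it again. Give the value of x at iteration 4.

1.6790

Iteration 1:
  x = (8 - (2)·1.0000) / (6) = 1.0000
  y = (-3 - (2)·1.0000) / (6) = -0.8333
Iteration 2:
  x = (8 - (2)·-0.8333) / (6) = 1.6111
  y = (-3 - (2)·1.0000) / (6) = -0.8333
Iteration 3:
  x = (8 - (2)·-0.8333) / (6) = 1.6111
  y = (-3 - (2)·1.6111) / (6) = -1.0370
Iteration 4:
  x = (8 - (2)·-1.0370) / (6) = 1.6790
  y = (-3 - (2)·1.6111) / (6) = -1.0370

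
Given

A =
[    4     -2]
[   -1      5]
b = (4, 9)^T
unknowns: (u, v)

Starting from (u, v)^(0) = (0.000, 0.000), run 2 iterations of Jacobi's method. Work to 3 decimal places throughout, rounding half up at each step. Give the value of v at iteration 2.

2.000

Iteration 1:
  u = (4 - (-2)·0.000) / (4) = 1.000
  v = (9 - (-1)·0.000) / (5) = 1.800
Iteration 2:
  u = (4 - (-2)·1.800) / (4) = 1.900
  v = (9 - (-1)·1.000) / (5) = 2.000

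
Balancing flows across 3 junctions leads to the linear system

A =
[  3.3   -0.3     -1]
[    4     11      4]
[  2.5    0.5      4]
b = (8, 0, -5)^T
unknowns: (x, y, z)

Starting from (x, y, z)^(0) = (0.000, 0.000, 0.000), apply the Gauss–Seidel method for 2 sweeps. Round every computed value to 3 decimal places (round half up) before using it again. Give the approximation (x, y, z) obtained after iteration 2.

(1.540, 0.405, -2.263)

Iteration 1:
  x = (8 - (-0.3)·0.000 - (-1)·0.000) / (3.3) = 2.424
  y = (0 - (4)·2.424 - (4)·0.000) / (11) = -0.881
  z = (-5 - (2.5)·2.424 - (0.5)·-0.881) / (4) = -2.655
Iteration 2:
  x = (8 - (-0.3)·-0.881 - (-1)·-2.655) / (3.3) = 1.540
  y = (0 - (4)·1.540 - (4)·-2.655) / (11) = 0.405
  z = (-5 - (2.5)·1.540 - (0.5)·0.405) / (4) = -2.263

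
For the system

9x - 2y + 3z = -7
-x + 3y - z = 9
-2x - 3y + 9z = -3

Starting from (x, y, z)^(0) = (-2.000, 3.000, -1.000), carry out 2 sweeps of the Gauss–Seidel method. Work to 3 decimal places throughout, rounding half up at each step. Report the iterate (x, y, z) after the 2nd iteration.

(-0.379, 3.084, 0.610)

Iteration 1:
  x = (-7 - (-2)·3.000 - (3)·-1.000) / (9) = 0.222
  y = (9 - (-1)·0.222 - (-1)·-1.000) / (3) = 2.741
  z = (-3 - (-2)·0.222 - (-3)·2.741) / (9) = 0.630
Iteration 2:
  x = (-7 - (-2)·2.741 - (3)·0.630) / (9) = -0.379
  y = (9 - (-1)·-0.379 - (-1)·0.630) / (3) = 3.084
  z = (-3 - (-2)·-0.379 - (-3)·3.084) / (9) = 0.610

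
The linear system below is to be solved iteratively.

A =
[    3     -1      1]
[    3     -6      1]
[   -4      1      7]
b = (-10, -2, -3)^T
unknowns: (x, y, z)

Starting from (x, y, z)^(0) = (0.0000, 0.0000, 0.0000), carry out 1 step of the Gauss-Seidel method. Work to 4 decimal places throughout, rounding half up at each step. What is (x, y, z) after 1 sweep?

(-3.3333, -1.3333, -2.1428)

Iteration 1:
  x = (-10 - (-1)·0.0000 - (1)·0.0000) / (3) = -3.3333
  y = (-2 - (3)·-3.3333 - (1)·0.0000) / (-6) = -1.3333
  z = (-3 - (-4)·-3.3333 - (1)·-1.3333) / (7) = -2.1428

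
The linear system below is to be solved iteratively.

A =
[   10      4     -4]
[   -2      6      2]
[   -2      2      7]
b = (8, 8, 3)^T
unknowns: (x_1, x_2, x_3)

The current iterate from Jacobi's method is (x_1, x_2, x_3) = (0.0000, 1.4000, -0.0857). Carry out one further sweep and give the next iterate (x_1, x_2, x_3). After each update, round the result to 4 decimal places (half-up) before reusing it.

One sweep:
  x_1 = (8 - (4)·1.4000 - (-4)·-0.0857) / (10) = 0.2057
  x_2 = (8 - (-2)·0.0000 - (2)·-0.0857) / (6) = 1.3619
  x_3 = (3 - (-2)·0.0000 - (2)·1.4000) / (7) = 0.0286

(0.2057, 1.3619, 0.0286)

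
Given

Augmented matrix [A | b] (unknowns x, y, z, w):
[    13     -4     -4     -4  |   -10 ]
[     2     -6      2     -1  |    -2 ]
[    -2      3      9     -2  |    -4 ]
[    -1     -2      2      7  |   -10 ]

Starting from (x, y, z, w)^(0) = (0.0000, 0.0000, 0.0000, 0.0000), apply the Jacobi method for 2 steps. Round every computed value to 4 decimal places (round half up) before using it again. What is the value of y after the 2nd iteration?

0.1669

Iteration 1:
  x = (-10 - (-4)·0.0000 - (-4)·0.0000 - (-4)·0.0000) / (13) = -0.7692
  y = (-2 - (2)·0.0000 - (2)·0.0000 - (-1)·0.0000) / (-6) = 0.3333
  z = (-4 - (-2)·0.0000 - (3)·0.0000 - (-2)·0.0000) / (9) = -0.4444
  w = (-10 - (-1)·0.0000 - (-2)·0.0000 - (2)·0.0000) / (7) = -1.4286
Iteration 2:
  x = (-10 - (-4)·0.3333 - (-4)·-0.4444 - (-4)·-1.4286) / (13) = -1.2430
  y = (-2 - (2)·-0.7692 - (2)·-0.4444 - (-1)·-1.4286) / (-6) = 0.1669
  z = (-4 - (-2)·-0.7692 - (3)·0.3333 - (-2)·-1.4286) / (9) = -1.0439
  w = (-10 - (-1)·-0.7692 - (-2)·0.3333 - (2)·-0.4444) / (7) = -1.3163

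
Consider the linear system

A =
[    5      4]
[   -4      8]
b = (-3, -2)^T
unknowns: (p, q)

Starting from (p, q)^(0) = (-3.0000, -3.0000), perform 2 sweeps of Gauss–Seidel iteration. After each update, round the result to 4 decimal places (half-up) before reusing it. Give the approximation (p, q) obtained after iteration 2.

(-1.1200, -0.8100)

Iteration 1:
  p = (-3 - (4)·-3.0000) / (5) = 1.8000
  q = (-2 - (-4)·1.8000) / (8) = 0.6500
Iteration 2:
  p = (-3 - (4)·0.6500) / (5) = -1.1200
  q = (-2 - (-4)·-1.1200) / (8) = -0.8100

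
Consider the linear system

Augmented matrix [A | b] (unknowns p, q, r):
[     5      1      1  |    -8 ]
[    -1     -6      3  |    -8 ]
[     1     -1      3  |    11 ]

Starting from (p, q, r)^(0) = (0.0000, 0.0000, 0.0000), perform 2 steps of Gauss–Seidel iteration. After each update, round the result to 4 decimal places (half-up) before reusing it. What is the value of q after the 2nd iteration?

4.1778

Iteration 1:
  p = (-8 - (1)·0.0000 - (1)·0.0000) / (5) = -1.6000
  q = (-8 - (-1)·-1.6000 - (3)·0.0000) / (-6) = 1.6000
  r = (11 - (1)·-1.6000 - (-1)·1.6000) / (3) = 4.7333
Iteration 2:
  p = (-8 - (1)·1.6000 - (1)·4.7333) / (5) = -2.8667
  q = (-8 - (-1)·-2.8667 - (3)·4.7333) / (-6) = 4.1778
  r = (11 - (1)·-2.8667 - (-1)·4.1778) / (3) = 6.0148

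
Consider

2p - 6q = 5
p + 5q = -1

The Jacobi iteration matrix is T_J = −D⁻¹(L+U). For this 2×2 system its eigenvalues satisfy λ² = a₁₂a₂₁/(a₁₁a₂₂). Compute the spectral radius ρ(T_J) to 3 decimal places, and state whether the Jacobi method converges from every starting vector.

a₁₂a₂₁/(a₁₁a₂₂) = (-6)·(1) / ((2)·(5)) = -0.600000
ρ = √|-0.600000| = √0.600000 = 0.775
ρ < 1, so Jacobi converges

0.775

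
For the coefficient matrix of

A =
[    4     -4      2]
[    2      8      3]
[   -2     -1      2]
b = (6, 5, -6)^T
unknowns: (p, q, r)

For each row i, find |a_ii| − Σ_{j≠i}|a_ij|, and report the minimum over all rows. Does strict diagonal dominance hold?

-2

row 1: |4| − (4+2) = -2
row 2: |8| − (2+3) = 3
row 3: |2| − (2+1) = -1
minimum over rows = -2 → not strictly diagonally dominant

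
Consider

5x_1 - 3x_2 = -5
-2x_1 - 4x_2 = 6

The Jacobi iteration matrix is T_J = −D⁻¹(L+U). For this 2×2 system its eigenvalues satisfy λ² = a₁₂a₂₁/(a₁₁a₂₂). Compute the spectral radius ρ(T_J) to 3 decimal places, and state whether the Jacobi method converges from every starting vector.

0.548

a₁₂a₂₁/(a₁₁a₂₂) = (-3)·(-2) / ((5)·(-4)) = -0.300000
ρ = √|-0.300000| = √0.300000 = 0.548
ρ < 1, so Jacobi converges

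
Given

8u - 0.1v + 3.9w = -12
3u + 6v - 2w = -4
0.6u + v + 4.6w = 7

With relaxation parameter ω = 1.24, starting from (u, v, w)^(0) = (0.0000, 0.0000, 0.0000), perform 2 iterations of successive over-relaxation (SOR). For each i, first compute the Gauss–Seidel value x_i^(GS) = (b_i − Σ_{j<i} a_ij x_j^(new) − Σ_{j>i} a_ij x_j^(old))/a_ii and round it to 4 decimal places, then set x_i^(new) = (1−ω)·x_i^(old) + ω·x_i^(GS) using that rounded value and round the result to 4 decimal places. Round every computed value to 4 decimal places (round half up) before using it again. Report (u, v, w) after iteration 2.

(-2.6779, 1.6232, 1.3786)

Iteration 1:
  u: GS value = (-12 - (-0.1)·0.0000 - (3.9)·0.0000) / (8) = -1.5000;  u ← (1−ω)·0.0000 + ω·-1.5000 = -1.8600
  v: GS value = (-4 - (3)·-1.8600 - (-2)·0.0000) / (6) = 0.2633;  v ← (1−ω)·0.0000 + ω·0.2633 = 0.3265
  w: GS value = (7 - (0.6)·-1.8600 - (1)·0.3265) / (4.6) = 1.6934;  w ← (1−ω)·0.0000 + ω·1.6934 = 2.0998
Iteration 2:
  u: GS value = (-12 - (-0.1)·0.3265 - (3.9)·2.0998) / (8) = -2.5196;  u ← (1−ω)·-1.8600 + ω·-2.5196 = -2.6779
  v: GS value = (-4 - (3)·-2.6779 - (-2)·2.0998) / (6) = 1.3722;  v ← (1−ω)·0.3265 + ω·1.3722 = 1.6232
  w: GS value = (7 - (0.6)·-2.6779 - (1)·1.6232) / (4.6) = 1.5182;  w ← (1−ω)·2.0998 + ω·1.5182 = 1.3786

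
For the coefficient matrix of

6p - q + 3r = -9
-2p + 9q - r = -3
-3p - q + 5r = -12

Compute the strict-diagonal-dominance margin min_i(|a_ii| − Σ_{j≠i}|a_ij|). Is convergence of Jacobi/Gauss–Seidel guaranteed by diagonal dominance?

row 1: |6| − (1+3) = 2
row 2: |9| − (2+1) = 6
row 3: |5| − (3+1) = 1
minimum over rows = 1 → strictly diagonally dominant (convergence guaranteed)

1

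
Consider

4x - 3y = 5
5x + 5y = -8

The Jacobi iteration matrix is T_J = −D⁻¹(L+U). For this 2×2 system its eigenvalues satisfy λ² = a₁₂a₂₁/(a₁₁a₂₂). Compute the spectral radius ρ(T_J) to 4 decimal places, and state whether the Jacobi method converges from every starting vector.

a₁₂a₂₁/(a₁₁a₂₂) = (-3)·(5) / ((4)·(5)) = -0.750000
ρ = √|-0.750000| = √0.750000 = 0.8660
ρ < 1, so Jacobi converges

0.8660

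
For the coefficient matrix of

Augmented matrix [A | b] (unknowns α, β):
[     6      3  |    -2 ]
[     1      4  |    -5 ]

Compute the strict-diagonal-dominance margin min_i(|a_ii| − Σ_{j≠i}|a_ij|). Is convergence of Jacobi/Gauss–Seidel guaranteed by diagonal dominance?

3

row 1: |6| − (3) = 3
row 2: |4| − (1) = 3
minimum over rows = 3 → strictly diagonally dominant (convergence guaranteed)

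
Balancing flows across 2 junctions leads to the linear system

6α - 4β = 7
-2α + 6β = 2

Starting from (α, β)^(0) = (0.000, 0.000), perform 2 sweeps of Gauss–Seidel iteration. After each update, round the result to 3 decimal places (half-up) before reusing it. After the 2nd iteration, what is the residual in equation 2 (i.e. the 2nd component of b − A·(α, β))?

Iteration 1:
  α = (7 - (-4)·0.000) / (6) = 1.167
  β = (2 - (-2)·1.167) / (6) = 0.722
Iteration 2:
  α = (7 - (-4)·0.722) / (6) = 1.648
  β = (2 - (-2)·1.648) / (6) = 0.883
Residual b − A·x = (0.644, -0.002)

-0.002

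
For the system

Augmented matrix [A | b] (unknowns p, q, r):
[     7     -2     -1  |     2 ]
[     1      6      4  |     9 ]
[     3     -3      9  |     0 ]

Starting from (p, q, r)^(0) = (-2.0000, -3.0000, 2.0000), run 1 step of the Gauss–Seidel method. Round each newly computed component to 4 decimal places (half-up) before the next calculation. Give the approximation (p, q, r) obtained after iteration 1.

(-0.2857, 0.2143, 0.1667)

Iteration 1:
  p = (2 - (-2)·-3.0000 - (-1)·2.0000) / (7) = -0.2857
  q = (9 - (1)·-0.2857 - (4)·2.0000) / (6) = 0.2143
  r = (0 - (3)·-0.2857 - (-3)·0.2143) / (9) = 0.1667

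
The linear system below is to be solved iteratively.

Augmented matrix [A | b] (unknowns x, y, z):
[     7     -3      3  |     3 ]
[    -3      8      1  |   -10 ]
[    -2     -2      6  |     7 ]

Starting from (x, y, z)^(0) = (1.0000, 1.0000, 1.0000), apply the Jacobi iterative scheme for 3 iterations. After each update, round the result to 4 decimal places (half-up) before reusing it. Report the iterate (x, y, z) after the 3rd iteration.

(-0.5548, -1.6667, 0.4653)

Iteration 1:
  x = (3 - (-3)·1.0000 - (3)·1.0000) / (7) = 0.4286
  y = (-10 - (-3)·1.0000 - (1)·1.0000) / (8) = -1.0000
  z = (7 - (-2)·1.0000 - (-2)·1.0000) / (6) = 1.8333
Iteration 2:
  x = (3 - (-3)·-1.0000 - (3)·1.8333) / (7) = -0.7857
  y = (-10 - (-3)·0.4286 - (1)·1.8333) / (8) = -1.3184
  z = (7 - (-2)·0.4286 - (-2)·-1.0000) / (6) = 0.9762
Iteration 3:
  x = (3 - (-3)·-1.3184 - (3)·0.9762) / (7) = -0.5548
  y = (-10 - (-3)·-0.7857 - (1)·0.9762) / (8) = -1.6667
  z = (7 - (-2)·-0.7857 - (-2)·-1.3184) / (6) = 0.4653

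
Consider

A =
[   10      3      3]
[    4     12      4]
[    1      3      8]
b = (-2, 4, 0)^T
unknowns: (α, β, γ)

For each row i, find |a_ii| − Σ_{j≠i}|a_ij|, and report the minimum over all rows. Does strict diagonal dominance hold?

4

row 1: |10| − (3+3) = 4
row 2: |12| − (4+4) = 4
row 3: |8| − (1+3) = 4
minimum over rows = 4 → strictly diagonally dominant (convergence guaranteed)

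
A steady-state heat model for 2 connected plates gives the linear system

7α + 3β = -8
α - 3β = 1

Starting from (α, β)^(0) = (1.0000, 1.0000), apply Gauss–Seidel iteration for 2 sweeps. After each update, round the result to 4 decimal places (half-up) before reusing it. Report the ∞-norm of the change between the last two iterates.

0.7959

Iteration 1:
  α = (-8 - (3)·1.0000) / (7) = -1.5714
  β = (1 - (1)·-1.5714) / (-3) = -0.8571
Iteration 2:
  α = (-8 - (3)·-0.8571) / (7) = -0.7755
  β = (1 - (1)·-0.7755) / (-3) = -0.5918
Change: (0.7959, 0.2653) → max |·| = 0.7959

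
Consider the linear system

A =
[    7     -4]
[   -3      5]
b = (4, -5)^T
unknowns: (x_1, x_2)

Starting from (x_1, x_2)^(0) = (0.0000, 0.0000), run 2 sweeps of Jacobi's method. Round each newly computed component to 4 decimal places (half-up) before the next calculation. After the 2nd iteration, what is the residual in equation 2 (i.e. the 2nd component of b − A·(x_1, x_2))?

-1.7140

Iteration 1:
  x_1 = (4 - (-4)·0.0000) / (7) = 0.5714
  x_2 = (-5 - (-3)·0.0000) / (5) = -1.0000
Iteration 2:
  x_1 = (4 - (-4)·-1.0000) / (7) = 0.0000
  x_2 = (-5 - (-3)·0.5714) / (5) = -0.6572
Residual b − A·x = (1.3712, -1.7140)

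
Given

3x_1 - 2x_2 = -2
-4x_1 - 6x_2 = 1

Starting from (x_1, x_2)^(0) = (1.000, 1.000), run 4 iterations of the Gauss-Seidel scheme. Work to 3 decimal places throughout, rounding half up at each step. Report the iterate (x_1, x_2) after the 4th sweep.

(-0.586, 0.224)

Iteration 1:
  x_1 = (-2 - (-2)·1.000) / (3) = 0.000
  x_2 = (1 - (-4)·0.000) / (-6) = -0.167
Iteration 2:
  x_1 = (-2 - (-2)·-0.167) / (3) = -0.778
  x_2 = (1 - (-4)·-0.778) / (-6) = 0.352
Iteration 3:
  x_1 = (-2 - (-2)·0.352) / (3) = -0.432
  x_2 = (1 - (-4)·-0.432) / (-6) = 0.121
Iteration 4:
  x_1 = (-2 - (-2)·0.121) / (3) = -0.586
  x_2 = (1 - (-4)·-0.586) / (-6) = 0.224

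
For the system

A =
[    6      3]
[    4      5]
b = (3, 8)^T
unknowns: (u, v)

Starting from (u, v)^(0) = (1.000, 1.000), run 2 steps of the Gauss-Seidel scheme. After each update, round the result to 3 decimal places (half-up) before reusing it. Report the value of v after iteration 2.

Iteration 1:
  u = (3 - (3)·1.000) / (6) = 0.000
  v = (8 - (4)·0.000) / (5) = 1.600
Iteration 2:
  u = (3 - (3)·1.600) / (6) = -0.300
  v = (8 - (4)·-0.300) / (5) = 1.840

1.840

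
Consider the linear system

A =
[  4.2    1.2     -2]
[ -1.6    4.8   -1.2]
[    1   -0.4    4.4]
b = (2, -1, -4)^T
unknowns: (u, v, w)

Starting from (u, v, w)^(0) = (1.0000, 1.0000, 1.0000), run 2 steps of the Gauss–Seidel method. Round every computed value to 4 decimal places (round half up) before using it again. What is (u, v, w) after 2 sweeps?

Iteration 1:
  u = (2 - (1.2)·1.0000 - (-2)·1.0000) / (4.2) = 0.6667
  v = (-1 - (-1.6)·0.6667 - (-1.2)·1.0000) / (4.8) = 0.2639
  w = (-4 - (1)·0.6667 - (-0.4)·0.2639) / (4.4) = -1.0366
Iteration 2:
  u = (2 - (1.2)·0.2639 - (-2)·-1.0366) / (4.2) = -0.0928
  v = (-1 - (-1.6)·-0.0928 - (-1.2)·-1.0366) / (4.8) = -0.4984
  w = (-4 - (1)·-0.0928 - (-0.4)·-0.4984) / (4.4) = -0.9333

(-0.0928, -0.4984, -0.9333)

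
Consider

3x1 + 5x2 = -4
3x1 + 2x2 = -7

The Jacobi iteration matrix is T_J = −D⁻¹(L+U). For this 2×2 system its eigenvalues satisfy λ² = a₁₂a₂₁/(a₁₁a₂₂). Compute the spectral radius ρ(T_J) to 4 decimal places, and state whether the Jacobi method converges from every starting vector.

a₁₂a₂₁/(a₁₁a₂₂) = (5)·(3) / ((3)·(2)) = 2.500000
ρ = √|2.500000| = √2.500000 = 1.5811
ρ > 1, so Jacobi diverges

1.5811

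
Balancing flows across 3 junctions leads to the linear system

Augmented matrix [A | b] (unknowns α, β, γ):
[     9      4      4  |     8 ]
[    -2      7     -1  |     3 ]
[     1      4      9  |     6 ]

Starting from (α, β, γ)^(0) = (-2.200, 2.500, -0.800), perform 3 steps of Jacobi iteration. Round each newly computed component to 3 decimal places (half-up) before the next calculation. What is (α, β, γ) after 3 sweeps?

(0.343, 0.861, 0.348)

Iteration 1:
  α = (8 - (4)·2.500 - (4)·-0.800) / (9) = 0.133
  β = (3 - (-2)·-2.200 - (-1)·-0.800) / (7) = -0.314
  γ = (6 - (1)·-2.200 - (4)·2.500) / (9) = -0.200
Iteration 2:
  α = (8 - (4)·-0.314 - (4)·-0.200) / (9) = 1.117
  β = (3 - (-2)·0.133 - (-1)·-0.200) / (7) = 0.438
  γ = (6 - (1)·0.133 - (4)·-0.314) / (9) = 0.791
Iteration 3:
  α = (8 - (4)·0.438 - (4)·0.791) / (9) = 0.343
  β = (3 - (-2)·1.117 - (-1)·0.791) / (7) = 0.861
  γ = (6 - (1)·1.117 - (4)·0.438) / (9) = 0.348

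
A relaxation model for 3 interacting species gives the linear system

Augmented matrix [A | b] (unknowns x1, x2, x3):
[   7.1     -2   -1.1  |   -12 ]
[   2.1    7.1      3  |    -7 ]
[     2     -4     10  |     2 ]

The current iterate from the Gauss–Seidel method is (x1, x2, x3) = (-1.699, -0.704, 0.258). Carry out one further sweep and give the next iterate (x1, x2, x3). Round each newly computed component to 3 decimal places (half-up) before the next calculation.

(-1.848, -0.548, 0.350)

One sweep:
  x1 = (-12 - (-2)·-0.704 - (-1.1)·0.258) / (7.1) = -1.848
  x2 = (-7 - (2.1)·-1.848 - (3)·0.258) / (7.1) = -0.548
  x3 = (2 - (2)·-1.848 - (-4)·-0.548) / (10) = 0.350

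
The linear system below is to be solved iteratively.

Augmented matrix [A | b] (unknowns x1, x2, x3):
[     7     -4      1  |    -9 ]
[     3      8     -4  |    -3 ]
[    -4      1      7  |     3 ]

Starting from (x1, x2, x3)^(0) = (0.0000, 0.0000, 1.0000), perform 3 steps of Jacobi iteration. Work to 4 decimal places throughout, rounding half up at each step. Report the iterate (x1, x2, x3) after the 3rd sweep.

Iteration 1:
  x1 = (-9 - (-4)·0.0000 - (1)·1.0000) / (7) = -1.4286
  x2 = (-3 - (3)·0.0000 - (-4)·1.0000) / (8) = 0.1250
  x3 = (3 - (-4)·0.0000 - (1)·0.0000) / (7) = 0.4286
Iteration 2:
  x1 = (-9 - (-4)·0.1250 - (1)·0.4286) / (7) = -1.2755
  x2 = (-3 - (3)·-1.4286 - (-4)·0.4286) / (8) = 0.3750
  x3 = (3 - (-4)·-1.4286 - (1)·0.1250) / (7) = -0.4056
Iteration 3:
  x1 = (-9 - (-4)·0.3750 - (1)·-0.4056) / (7) = -1.0135
  x2 = (-3 - (3)·-1.2755 - (-4)·-0.4056) / (8) = -0.0995
  x3 = (3 - (-4)·-1.2755 - (1)·0.3750) / (7) = -0.3539

(-1.0135, -0.0995, -0.3539)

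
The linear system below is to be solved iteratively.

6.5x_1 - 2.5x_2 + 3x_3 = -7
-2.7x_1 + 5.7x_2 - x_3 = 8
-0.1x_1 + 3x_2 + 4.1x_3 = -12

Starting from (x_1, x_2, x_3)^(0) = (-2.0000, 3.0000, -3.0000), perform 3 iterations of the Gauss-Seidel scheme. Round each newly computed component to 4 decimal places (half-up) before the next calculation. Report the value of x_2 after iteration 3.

1.3078

Iteration 1:
  x_1 = (-7 - (-2.5)·3.0000 - (3)·-3.0000) / (6.5) = 1.4615
  x_2 = (8 - (-2.7)·1.4615 - (-1)·-3.0000) / (5.7) = 1.5695
  x_3 = (-12 - (-0.1)·1.4615 - (3)·1.5695) / (4.1) = -4.0396
Iteration 2:
  x_1 = (-7 - (-2.5)·1.5695 - (3)·-4.0396) / (6.5) = 1.3912
  x_2 = (8 - (-2.7)·1.3912 - (-1)·-4.0396) / (5.7) = 1.3538
  x_3 = (-12 - (-0.1)·1.3912 - (3)·1.3538) / (4.1) = -3.8835
Iteration 3:
  x_1 = (-7 - (-2.5)·1.3538 - (3)·-3.8835) / (6.5) = 1.2362
  x_2 = (8 - (-2.7)·1.2362 - (-1)·-3.8835) / (5.7) = 1.3078
  x_3 = (-12 - (-0.1)·1.2362 - (3)·1.3078) / (4.1) = -3.8536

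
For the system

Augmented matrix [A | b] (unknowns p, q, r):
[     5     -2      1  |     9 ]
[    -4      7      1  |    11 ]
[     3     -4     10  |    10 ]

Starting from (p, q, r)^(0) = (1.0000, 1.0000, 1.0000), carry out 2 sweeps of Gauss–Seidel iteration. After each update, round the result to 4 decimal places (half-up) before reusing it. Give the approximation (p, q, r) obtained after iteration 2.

Iteration 1:
  p = (9 - (-2)·1.0000 - (1)·1.0000) / (5) = 2.0000
  q = (11 - (-4)·2.0000 - (1)·1.0000) / (7) = 2.5714
  r = (10 - (3)·2.0000 - (-4)·2.5714) / (10) = 1.4286
Iteration 2:
  p = (9 - (-2)·2.5714 - (1)·1.4286) / (5) = 2.5428
  q = (11 - (-4)·2.5428 - (1)·1.4286) / (7) = 2.8204
  r = (10 - (3)·2.5428 - (-4)·2.8204) / (10) = 1.3653

(2.5428, 2.8204, 1.3653)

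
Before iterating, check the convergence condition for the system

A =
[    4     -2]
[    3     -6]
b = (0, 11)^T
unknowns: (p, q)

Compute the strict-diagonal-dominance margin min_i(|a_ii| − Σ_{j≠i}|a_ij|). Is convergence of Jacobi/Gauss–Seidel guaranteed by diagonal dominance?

2

row 1: |4| − (2) = 2
row 2: |-6| − (3) = 3
minimum over rows = 2 → strictly diagonally dominant (convergence guaranteed)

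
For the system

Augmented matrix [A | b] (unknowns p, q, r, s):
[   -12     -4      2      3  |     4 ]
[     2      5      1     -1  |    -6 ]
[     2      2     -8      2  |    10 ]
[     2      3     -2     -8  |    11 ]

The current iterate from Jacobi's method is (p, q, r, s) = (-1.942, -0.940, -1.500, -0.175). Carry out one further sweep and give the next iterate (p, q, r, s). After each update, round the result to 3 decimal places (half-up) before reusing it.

One sweep:
  p = (4 - (-4)·-0.940 - (2)·-1.500 - (3)·-0.175) / (-12) = -0.314
  q = (-6 - (2)·-1.942 - (1)·-1.500 - (-1)·-0.175) / (5) = -0.158
  r = (10 - (2)·-1.942 - (2)·-0.940 - (2)·-0.175) / (-8) = -2.014
  s = (11 - (2)·-1.942 - (3)·-0.940 - (-2)·-1.500) / (-8) = -1.838

(-0.314, -0.158, -2.014, -1.838)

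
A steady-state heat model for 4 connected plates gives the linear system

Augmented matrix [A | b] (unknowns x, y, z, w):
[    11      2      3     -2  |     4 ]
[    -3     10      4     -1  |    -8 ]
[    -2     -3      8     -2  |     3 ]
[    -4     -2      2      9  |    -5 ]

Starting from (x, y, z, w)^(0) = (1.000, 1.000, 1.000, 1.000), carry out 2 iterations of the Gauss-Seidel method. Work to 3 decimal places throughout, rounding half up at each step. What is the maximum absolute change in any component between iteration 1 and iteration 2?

Iteration 1:
  x = (4 - (2)·1.000 - (3)·1.000 - (-2)·1.000) / (11) = 0.091
  y = (-8 - (-3)·0.091 - (4)·1.000 - (-1)·1.000) / (10) = -1.073
  z = (3 - (-2)·0.091 - (-3)·-1.073 - (-2)·1.000) / (8) = 0.245
  w = (-5 - (-4)·0.091 - (-2)·-1.073 - (2)·0.245) / (9) = -0.808
Iteration 2:
  x = (4 - (2)·-1.073 - (3)·0.245 - (-2)·-0.808) / (11) = 0.345
  y = (-8 - (-3)·0.345 - (4)·0.245 - (-1)·-0.808) / (10) = -0.875
  z = (3 - (-2)·0.345 - (-3)·-0.875 - (-2)·-0.808) / (8) = -0.069
  w = (-5 - (-4)·0.345 - (-2)·-0.875 - (2)·-0.069) / (9) = -0.581
Change: (0.254, 0.198, -0.314, 0.227) → max |·| = 0.314

0.314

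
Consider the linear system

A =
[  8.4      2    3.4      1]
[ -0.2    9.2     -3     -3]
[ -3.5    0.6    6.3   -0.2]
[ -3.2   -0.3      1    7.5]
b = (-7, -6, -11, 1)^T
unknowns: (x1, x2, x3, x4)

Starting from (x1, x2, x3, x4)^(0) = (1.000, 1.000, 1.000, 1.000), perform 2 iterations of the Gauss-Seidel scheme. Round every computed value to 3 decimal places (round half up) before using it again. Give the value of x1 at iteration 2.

0.250

Iteration 1:
  x1 = (-7 - (2)·1.000 - (3.4)·1.000 - (1)·1.000) / (8.4) = -1.595
  x2 = (-6 - (-0.2)·-1.595 - (-3)·1.000 - (-3)·1.000) / (9.2) = -0.035
  x3 = (-11 - (-3.5)·-1.595 - (0.6)·-0.035 - (-0.2)·1.000) / (6.3) = -2.597
  x4 = (1 - (-3.2)·-1.595 - (-0.3)·-0.035 - (1)·-2.597) / (7.5) = -0.202
Iteration 2:
  x1 = (-7 - (2)·-0.035 - (3.4)·-2.597 - (1)·-0.202) / (8.4) = 0.250
  x2 = (-6 - (-0.2)·0.250 - (-3)·-2.597 - (-3)·-0.202) / (9.2) = -1.559
  x3 = (-11 - (-3.5)·0.250 - (0.6)·-1.559 - (-0.2)·-0.202) / (6.3) = -1.465
  x4 = (1 - (-3.2)·0.250 - (-0.3)·-1.559 - (1)·-1.465) / (7.5) = 0.373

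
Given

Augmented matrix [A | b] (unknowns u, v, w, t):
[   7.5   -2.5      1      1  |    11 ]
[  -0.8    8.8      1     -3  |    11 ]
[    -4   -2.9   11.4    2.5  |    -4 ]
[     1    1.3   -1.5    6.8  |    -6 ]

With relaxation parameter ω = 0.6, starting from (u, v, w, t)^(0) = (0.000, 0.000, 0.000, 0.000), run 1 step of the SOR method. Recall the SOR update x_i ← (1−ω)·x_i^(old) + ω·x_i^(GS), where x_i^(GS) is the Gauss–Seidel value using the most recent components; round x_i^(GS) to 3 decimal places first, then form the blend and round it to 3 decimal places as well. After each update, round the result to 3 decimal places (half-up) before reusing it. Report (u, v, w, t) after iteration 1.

Iteration 1:
  u: GS value = (11 - (-2.5)·0.000 - (1)·0.000 - (1)·0.000) / (7.5) = 1.467;  u ← (1−ω)·0.000 + ω·1.467 = 0.880
  v: GS value = (11 - (-0.8)·0.880 - (1)·0.000 - (-3)·0.000) / (8.8) = 1.330;  v ← (1−ω)·0.000 + ω·1.330 = 0.798
  w: GS value = (-4 - (-4)·0.880 - (-2.9)·0.798 - (2.5)·0.000) / (11.4) = 0.161;  w ← (1−ω)·0.000 + ω·0.161 = 0.097
  t: GS value = (-6 - (1)·0.880 - (1.3)·0.798 - (-1.5)·0.097) / (6.8) = -1.143;  t ← (1−ω)·0.000 + ω·-1.143 = -0.686

(0.880, 0.798, 0.097, -0.686)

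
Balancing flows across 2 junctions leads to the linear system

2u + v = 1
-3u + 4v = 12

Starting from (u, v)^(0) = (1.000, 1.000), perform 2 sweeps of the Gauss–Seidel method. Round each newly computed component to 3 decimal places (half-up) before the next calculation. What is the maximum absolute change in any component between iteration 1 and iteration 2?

1.000

Iteration 1:
  u = (1 - (1)·1.000) / (2) = 0.000
  v = (12 - (-3)·0.000) / (4) = 3.000
Iteration 2:
  u = (1 - (1)·3.000) / (2) = -1.000
  v = (12 - (-3)·-1.000) / (4) = 2.250
Change: (-1.000, -0.750) → max |·| = 1.000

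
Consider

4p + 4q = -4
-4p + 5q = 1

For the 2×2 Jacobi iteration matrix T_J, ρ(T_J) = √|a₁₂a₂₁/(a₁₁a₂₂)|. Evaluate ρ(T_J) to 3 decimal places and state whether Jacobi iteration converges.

0.894

a₁₂a₂₁/(a₁₁a₂₂) = (4)·(-4) / ((4)·(5)) = -0.800000
ρ = √|-0.800000| = √0.800000 = 0.894
ρ < 1, so Jacobi converges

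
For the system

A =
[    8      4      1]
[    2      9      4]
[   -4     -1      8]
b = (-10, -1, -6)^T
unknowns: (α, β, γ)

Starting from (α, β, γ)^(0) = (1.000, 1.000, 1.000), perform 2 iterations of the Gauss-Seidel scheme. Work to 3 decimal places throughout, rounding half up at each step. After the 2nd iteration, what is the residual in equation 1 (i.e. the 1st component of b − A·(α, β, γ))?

-4.586

Iteration 1:
  α = (-10 - (4)·1.000 - (1)·1.000) / (8) = -1.875
  β = (-1 - (2)·-1.875 - (4)·1.000) / (9) = -0.139
  γ = (-6 - (-4)·-1.875 - (-1)·-0.139) / (8) = -1.705
Iteration 2:
  α = (-10 - (4)·-0.139 - (1)·-1.705) / (8) = -0.967
  β = (-1 - (2)·-0.967 - (4)·-1.705) / (9) = 0.862
  γ = (-6 - (-4)·-0.967 - (-1)·0.862) / (8) = -1.126
Residual b − A·x = (-4.586, -2.320, 0.002)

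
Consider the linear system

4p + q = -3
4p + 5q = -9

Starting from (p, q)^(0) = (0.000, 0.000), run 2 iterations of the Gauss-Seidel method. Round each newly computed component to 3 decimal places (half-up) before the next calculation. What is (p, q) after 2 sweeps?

Iteration 1:
  p = (-3 - (1)·0.000) / (4) = -0.750
  q = (-9 - (4)·-0.750) / (5) = -1.200
Iteration 2:
  p = (-3 - (1)·-1.200) / (4) = -0.450
  q = (-9 - (4)·-0.450) / (5) = -1.440

(-0.450, -1.440)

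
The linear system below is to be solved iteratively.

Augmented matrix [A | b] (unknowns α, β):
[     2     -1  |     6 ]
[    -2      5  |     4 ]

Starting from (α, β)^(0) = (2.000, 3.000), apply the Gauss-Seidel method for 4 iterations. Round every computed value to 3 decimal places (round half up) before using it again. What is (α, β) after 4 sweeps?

Iteration 1:
  α = (6 - (-1)·3.000) / (2) = 4.500
  β = (4 - (-2)·4.500) / (5) = 2.600
Iteration 2:
  α = (6 - (-1)·2.600) / (2) = 4.300
  β = (4 - (-2)·4.300) / (5) = 2.520
Iteration 3:
  α = (6 - (-1)·2.520) / (2) = 4.260
  β = (4 - (-2)·4.260) / (5) = 2.504
Iteration 4:
  α = (6 - (-1)·2.504) / (2) = 4.252
  β = (4 - (-2)·4.252) / (5) = 2.501

(4.252, 2.501)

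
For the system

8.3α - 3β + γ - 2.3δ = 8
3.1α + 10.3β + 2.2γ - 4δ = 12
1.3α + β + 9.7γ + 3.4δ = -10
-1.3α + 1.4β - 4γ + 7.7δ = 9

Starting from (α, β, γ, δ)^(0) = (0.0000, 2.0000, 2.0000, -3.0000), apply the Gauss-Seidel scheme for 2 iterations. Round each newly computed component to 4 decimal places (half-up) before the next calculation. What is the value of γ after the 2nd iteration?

Iteration 1:
  α = (8 - (-3)·2.0000 - (1)·2.0000 - (-2.3)·-3.0000) / (8.3) = 0.6145
  β = (12 - (3.1)·0.6145 - (2.2)·2.0000 - (-4)·-3.0000) / (10.3) = -0.6121
  γ = (-10 - (1.3)·0.6145 - (1)·-0.6121 - (3.4)·-3.0000) / (9.7) = 0.0014
  δ = (9 - (-1.3)·0.6145 - (1.4)·-0.6121 - (-4)·0.0014) / (7.7) = 1.3846
Iteration 2:
  α = (8 - (-3)·-0.6121 - (1)·0.0014 - (-2.3)·1.3846) / (8.3) = 1.1261
  β = (12 - (3.1)·1.1261 - (2.2)·0.0014 - (-4)·1.3846) / (10.3) = 1.3635
  γ = (-10 - (1.3)·1.1261 - (1)·1.3635 - (3.4)·1.3846) / (9.7) = -1.8077
  δ = (9 - (-1.3)·1.1261 - (1.4)·1.3635 - (-4)·-1.8077) / (7.7) = 0.1720

-1.8077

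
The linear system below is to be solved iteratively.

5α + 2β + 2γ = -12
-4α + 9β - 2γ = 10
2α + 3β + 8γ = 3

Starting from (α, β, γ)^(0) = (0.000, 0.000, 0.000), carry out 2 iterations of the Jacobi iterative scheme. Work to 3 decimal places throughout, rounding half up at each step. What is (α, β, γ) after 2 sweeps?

(-2.994, 0.128, 0.558)

Iteration 1:
  α = (-12 - (2)·0.000 - (2)·0.000) / (5) = -2.400
  β = (10 - (-4)·0.000 - (-2)·0.000) / (9) = 1.111
  γ = (3 - (2)·0.000 - (3)·0.000) / (8) = 0.375
Iteration 2:
  α = (-12 - (2)·1.111 - (2)·0.375) / (5) = -2.994
  β = (10 - (-4)·-2.400 - (-2)·0.375) / (9) = 0.128
  γ = (3 - (2)·-2.400 - (3)·1.111) / (8) = 0.558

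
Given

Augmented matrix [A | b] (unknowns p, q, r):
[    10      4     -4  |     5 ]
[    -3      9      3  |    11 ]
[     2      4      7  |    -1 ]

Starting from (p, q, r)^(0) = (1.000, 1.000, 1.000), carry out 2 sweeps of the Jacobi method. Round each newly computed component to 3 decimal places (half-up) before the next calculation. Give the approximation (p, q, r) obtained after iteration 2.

Iteration 1:
  p = (5 - (4)·1.000 - (-4)·1.000) / (10) = 0.500
  q = (11 - (-3)·1.000 - (3)·1.000) / (9) = 1.222
  r = (-1 - (2)·1.000 - (4)·1.000) / (7) = -1.000
Iteration 2:
  p = (5 - (4)·1.222 - (-4)·-1.000) / (10) = -0.389
  q = (11 - (-3)·0.500 - (3)·-1.000) / (9) = 1.722
  r = (-1 - (2)·0.500 - (4)·1.222) / (7) = -0.984

(-0.389, 1.722, -0.984)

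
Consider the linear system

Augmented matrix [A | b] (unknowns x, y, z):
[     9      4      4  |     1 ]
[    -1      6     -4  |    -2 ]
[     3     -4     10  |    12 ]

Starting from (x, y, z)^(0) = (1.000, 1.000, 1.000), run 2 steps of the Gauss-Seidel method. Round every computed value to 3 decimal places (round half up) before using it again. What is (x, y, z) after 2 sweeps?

Iteration 1:
  x = (1 - (4)·1.000 - (4)·1.000) / (9) = -0.778
  y = (-2 - (-1)·-0.778 - (-4)·1.000) / (6) = 0.204
  z = (12 - (3)·-0.778 - (-4)·0.204) / (10) = 1.515
Iteration 2:
  x = (1 - (4)·0.204 - (4)·1.515) / (9) = -0.653
  y = (-2 - (-1)·-0.653 - (-4)·1.515) / (6) = 0.568
  z = (12 - (3)·-0.653 - (-4)·0.568) / (10) = 1.623

(-0.653, 0.568, 1.623)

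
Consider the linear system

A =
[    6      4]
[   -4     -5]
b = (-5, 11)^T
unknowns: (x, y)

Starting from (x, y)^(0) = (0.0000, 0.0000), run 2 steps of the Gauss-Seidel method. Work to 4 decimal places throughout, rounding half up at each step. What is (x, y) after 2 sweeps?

Iteration 1:
  x = (-5 - (4)·0.0000) / (6) = -0.8333
  y = (11 - (-4)·-0.8333) / (-5) = -1.5334
Iteration 2:
  x = (-5 - (4)·-1.5334) / (6) = 0.1889
  y = (11 - (-4)·0.1889) / (-5) = -2.3511

(0.1889, -2.3511)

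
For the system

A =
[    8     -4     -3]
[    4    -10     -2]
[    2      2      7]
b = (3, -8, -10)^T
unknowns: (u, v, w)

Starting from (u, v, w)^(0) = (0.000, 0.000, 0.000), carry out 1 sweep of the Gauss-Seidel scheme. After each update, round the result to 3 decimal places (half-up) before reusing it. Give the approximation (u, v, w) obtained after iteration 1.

Iteration 1:
  u = (3 - (-4)·0.000 - (-3)·0.000) / (8) = 0.375
  v = (-8 - (4)·0.375 - (-2)·0.000) / (-10) = 0.950
  w = (-10 - (2)·0.375 - (2)·0.950) / (7) = -1.807

(0.375, 0.950, -1.807)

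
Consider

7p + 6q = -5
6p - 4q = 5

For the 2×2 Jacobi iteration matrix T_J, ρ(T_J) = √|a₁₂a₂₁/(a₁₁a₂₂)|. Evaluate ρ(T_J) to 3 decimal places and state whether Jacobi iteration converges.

a₁₂a₂₁/(a₁₁a₂₂) = (6)·(6) / ((7)·(-4)) = -1.285714
ρ = √|-1.285714| = √1.285714 = 1.134
ρ > 1, so Jacobi diverges

1.134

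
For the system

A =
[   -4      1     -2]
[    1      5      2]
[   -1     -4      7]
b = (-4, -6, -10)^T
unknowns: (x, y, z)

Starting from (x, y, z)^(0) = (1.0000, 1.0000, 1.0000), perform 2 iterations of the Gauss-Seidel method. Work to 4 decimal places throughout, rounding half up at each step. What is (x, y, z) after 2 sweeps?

Iteration 1:
  x = (-4 - (1)·1.0000 - (-2)·1.0000) / (-4) = 0.7500
  y = (-6 - (1)·0.7500 - (2)·1.0000) / (5) = -1.7500
  z = (-10 - (-1)·0.7500 - (-4)·-1.7500) / (7) = -2.3214
Iteration 2:
  x = (-4 - (1)·-1.7500 - (-2)·-2.3214) / (-4) = 1.7232
  y = (-6 - (1)·1.7232 - (2)·-2.3214) / (5) = -0.6161
  z = (-10 - (-1)·1.7232 - (-4)·-0.6161) / (7) = -1.5345

(1.7232, -0.6161, -1.5345)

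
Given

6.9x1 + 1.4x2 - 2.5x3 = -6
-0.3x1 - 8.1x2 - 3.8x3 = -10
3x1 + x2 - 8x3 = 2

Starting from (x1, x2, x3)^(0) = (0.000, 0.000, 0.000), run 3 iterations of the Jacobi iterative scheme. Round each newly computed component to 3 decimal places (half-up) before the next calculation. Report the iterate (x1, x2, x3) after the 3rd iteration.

Iteration 1:
  x1 = (-6 - (1.4)·0.000 - (-2.5)·0.000) / (6.9) = -0.870
  x2 = (-10 - (-0.3)·0.000 - (-3.8)·0.000) / (-8.1) = 1.235
  x3 = (2 - (3)·0.000 - (1)·0.000) / (-8) = -0.250
Iteration 2:
  x1 = (-6 - (1.4)·1.235 - (-2.5)·-0.250) / (6.9) = -1.211
  x2 = (-10 - (-0.3)·-0.870 - (-3.8)·-0.250) / (-8.1) = 1.384
  x3 = (2 - (3)·-0.870 - (1)·1.235) / (-8) = -0.422
Iteration 3:
  x1 = (-6 - (1.4)·1.384 - (-2.5)·-0.422) / (6.9) = -1.303
  x2 = (-10 - (-0.3)·-1.211 - (-3.8)·-0.422) / (-8.1) = 1.477
  x3 = (2 - (3)·-1.211 - (1)·1.384) / (-8) = -0.531

(-1.303, 1.477, -0.531)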